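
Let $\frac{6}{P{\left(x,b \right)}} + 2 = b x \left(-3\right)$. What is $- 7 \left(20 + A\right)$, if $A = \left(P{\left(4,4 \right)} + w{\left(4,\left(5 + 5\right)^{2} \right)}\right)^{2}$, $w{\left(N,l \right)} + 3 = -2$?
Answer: $- \frac{202188}{625} \approx -323.5$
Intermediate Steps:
$w{\left(N,l \right)} = -5$ ($w{\left(N,l \right)} = -3 - 2 = -5$)
$P{\left(x,b \right)} = \frac{6}{-2 - 3 b x}$ ($P{\left(x,b \right)} = \frac{6}{-2 + b x \left(-3\right)} = \frac{6}{-2 - 3 b x}$)
$A = \frac{16384}{625}$ ($A = \left(- \frac{6}{2 + 3 \cdot 4 \cdot 4} - 5\right)^{2} = \left(- \frac{6}{2 + 48} - 5\right)^{2} = \left(- \frac{6}{50} - 5\right)^{2} = \left(\left(-6\right) \frac{1}{50} - 5\right)^{2} = \left(- \frac{3}{25} - 5\right)^{2} = \left(- \frac{128}{25}\right)^{2} = \frac{16384}{625} \approx 26.214$)
$- 7 \left(20 + A\right) = - 7 \left(20 + \frac{16384}{625}\right) = \left(-7\right) \frac{28884}{625} = - \frac{202188}{625}$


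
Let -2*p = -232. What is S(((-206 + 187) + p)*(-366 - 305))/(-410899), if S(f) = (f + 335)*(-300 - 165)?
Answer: -30109680/410899 ≈ -73.278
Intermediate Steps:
p = 116 (p = -½*(-232) = 116)
S(f) = -155775 - 465*f (S(f) = (335 + f)*(-465) = -155775 - 465*f)
S(((-206 + 187) + p)*(-366 - 305))/(-410899) = (-155775 - 465*((-206 + 187) + 116)*(-366 - 305))/(-410899) = (-155775 - 465*(-19 + 116)*(-671))*(-1/410899) = (-155775 - 45105*(-671))*(-1/410899) = (-155775 - 465*(-65087))*(-1/410899) = (-155775 + 30265455)*(-1/410899) = 30109680*(-1/410899) = -30109680/410899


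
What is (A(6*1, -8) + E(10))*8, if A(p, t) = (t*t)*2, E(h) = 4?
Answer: 1056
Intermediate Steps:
A(p, t) = 2*t² (A(p, t) = t²*2 = 2*t²)
(A(6*1, -8) + E(10))*8 = (2*(-8)² + 4)*8 = (2*64 + 4)*8 = (128 + 4)*8 = 132*8 = 1056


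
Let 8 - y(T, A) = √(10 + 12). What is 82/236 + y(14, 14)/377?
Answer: 16401/44486 - √22/377 ≈ 0.35624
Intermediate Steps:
y(T, A) = 8 - √22 (y(T, A) = 8 - √(10 + 12) = 8 - √22)
82/236 + y(14, 14)/377 = 82/236 + (8 - √22)/377 = 82*(1/236) + (8 - √22)*(1/377) = 41/118 + (8/377 - √22/377) = 16401/44486 - √22/377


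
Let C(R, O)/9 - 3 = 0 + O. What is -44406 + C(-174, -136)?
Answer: -45603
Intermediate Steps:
C(R, O) = 27 + 9*O (C(R, O) = 27 + 9*(0 + O) = 27 + 9*O)
-44406 + C(-174, -136) = -44406 + (27 + 9*(-136)) = -44406 + (27 - 1224) = -44406 - 1197 = -45603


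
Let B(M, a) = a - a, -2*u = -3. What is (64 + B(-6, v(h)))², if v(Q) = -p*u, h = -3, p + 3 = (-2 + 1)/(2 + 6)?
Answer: 4096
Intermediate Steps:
p = -25/8 (p = -3 + (-2 + 1)/(2 + 6) = -3 - 1/8 = -3 - 1*⅛ = -3 - ⅛ = -25/8 ≈ -3.1250)
u = 3/2 (u = -½*(-3) = 3/2 ≈ 1.5000)
v(Q) = 75/16 (v(Q) = -(-25)*3/(8*2) = -1*(-75/16) = 75/16)
B(M, a) = 0
(64 + B(-6, v(h)))² = (64 + 0)² = 64² = 4096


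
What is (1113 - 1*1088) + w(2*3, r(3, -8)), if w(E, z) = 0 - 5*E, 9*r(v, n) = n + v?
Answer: -5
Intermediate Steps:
r(v, n) = n/9 + v/9 (r(v, n) = (n + v)/9 = n/9 + v/9)
w(E, z) = -5*E
(1113 - 1*1088) + w(2*3, r(3, -8)) = (1113 - 1*1088) - 10*3 = (1113 - 1088) - 5*6 = 25 - 30 = -5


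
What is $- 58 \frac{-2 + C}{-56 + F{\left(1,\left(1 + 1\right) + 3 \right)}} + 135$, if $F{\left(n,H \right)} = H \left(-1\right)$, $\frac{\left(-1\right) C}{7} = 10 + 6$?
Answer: $\frac{1623}{61} \approx 26.607$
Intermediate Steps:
$C = -112$ ($C = - 7 \left(10 + 6\right) = \left(-7\right) 16 = -112$)
$F{\left(n,H \right)} = - H$
$- 58 \frac{-2 + C}{-56 + F{\left(1,\left(1 + 1\right) + 3 \right)}} + 135 = - 58 \frac{-2 - 112}{-56 - \left(\left(1 + 1\right) + 3\right)} + 135 = - 58 \left(- \frac{114}{-56 - \left(2 + 3\right)}\right) + 135 = - 58 \left(- \frac{114}{-56 - 5}\right) + 135 = - 58 \left(- \frac{114}{-61}\right) + 135 = - 58 \left(\left(-114\right) \left(- \frac{1}{61}\right)\right) + 135 = \left(-58\right) \frac{114}{61} + 135 = - \frac{6612}{61} + 135 = \frac{1623}{61}$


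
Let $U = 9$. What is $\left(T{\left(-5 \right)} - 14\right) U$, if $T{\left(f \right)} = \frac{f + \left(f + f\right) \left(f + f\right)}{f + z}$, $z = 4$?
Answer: $-981$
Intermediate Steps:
$T{\left(f \right)} = \frac{f + 4 f^{2}}{4 + f}$ ($T{\left(f \right)} = \frac{f + \left(f + f\right) \left(f + f\right)}{f + 4} = \frac{f + 2 f 2 f}{4 + f} = \frac{f + 4 f^{2}}{4 + f}$)
$\left(T{\left(-5 \right)} - 14\right) U = \left(- \frac{5 \left(1 + 4 \left(-5\right)\right)}{4 - 5} - 14\right) 9 = \left(- \frac{5 \left(1 - 20\right)}{-1} - 14\right) 9 = \left(\left(-5\right) \left(-1\right) \left(-19\right) - 14\right) 9 = \left(-95 - 14\right) 9 = \left(-109\right) 9 = -981$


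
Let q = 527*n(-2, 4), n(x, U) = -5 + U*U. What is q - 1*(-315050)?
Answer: 320847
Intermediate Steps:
n(x, U) = -5 + U**2
q = 5797 (q = 527*(-5 + 4**2) = 527*(-5 + 16) = 527*11 = 5797)
q - 1*(-315050) = 5797 - 1*(-315050) = 5797 + 315050 = 320847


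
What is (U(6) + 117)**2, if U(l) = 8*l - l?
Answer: 25281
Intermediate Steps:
U(l) = 7*l
(U(6) + 117)**2 = (7*6 + 117)**2 = (42 + 117)**2 = 159**2 = 25281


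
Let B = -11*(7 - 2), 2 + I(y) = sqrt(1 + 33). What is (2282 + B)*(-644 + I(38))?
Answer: -1438642 + 2227*sqrt(34) ≈ -1.4257e+6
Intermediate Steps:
I(y) = -2 + sqrt(34) (I(y) = -2 + sqrt(1 + 33) = -2 + sqrt(34))
B = -55 (B = -11*5 = -55)
(2282 + B)*(-644 + I(38)) = (2282 - 55)*(-644 + (-2 + sqrt(34))) = 2227*(-646 + sqrt(34)) = -1438642 + 2227*sqrt(34)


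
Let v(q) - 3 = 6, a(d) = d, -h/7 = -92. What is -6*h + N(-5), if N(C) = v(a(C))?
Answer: -3855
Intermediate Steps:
h = 644 (h = -7*(-92) = 644)
v(q) = 9 (v(q) = 3 + 6 = 9)
N(C) = 9
-6*h + N(-5) = -6*644 + 9 = -3864 + 9 = -3855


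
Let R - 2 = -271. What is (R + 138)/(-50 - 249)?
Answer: 131/299 ≈ 0.43813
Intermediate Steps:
R = -269 (R = 2 - 271 = -269)
(R + 138)/(-50 - 249) = (-269 + 138)/(-50 - 249) = -131/(-299) = -131*(-1/299) = 131/299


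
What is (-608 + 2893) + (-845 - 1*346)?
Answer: 1094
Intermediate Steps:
(-608 + 2893) + (-845 - 1*346) = 2285 + (-845 - 346) = 2285 - 1191 = 1094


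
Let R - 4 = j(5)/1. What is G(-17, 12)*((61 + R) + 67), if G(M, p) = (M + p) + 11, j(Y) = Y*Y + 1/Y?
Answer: 4716/5 ≈ 943.20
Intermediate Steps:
j(Y) = 1/Y + Y² (j(Y) = Y² + 1/Y = 1/Y + Y²)
R = 146/5 (R = 4 + ((1 + 5³)/5)/1 = 4 + ((1 + 125)/5)*1 = 4 + ((⅕)*126)*1 = 4 + (126/5)*1 = 4 + 126/5 = 146/5 ≈ 29.200)
G(M, p) = 11 + M + p
G(-17, 12)*((61 + R) + 67) = (11 - 17 + 12)*((61 + 146/5) + 67) = 6*(451/5 + 67) = 6*(786/5) = 4716/5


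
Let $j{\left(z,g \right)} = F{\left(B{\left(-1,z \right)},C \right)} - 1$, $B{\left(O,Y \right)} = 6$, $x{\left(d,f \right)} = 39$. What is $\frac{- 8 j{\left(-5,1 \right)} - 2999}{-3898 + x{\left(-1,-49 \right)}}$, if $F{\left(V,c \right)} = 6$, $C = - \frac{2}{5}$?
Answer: $\frac{3039}{3859} \approx 0.78751$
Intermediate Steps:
$C = - \frac{2}{5}$ ($C = \left(-2\right) \frac{1}{5} = - \frac{2}{5} \approx -0.4$)
$j{\left(z,g \right)} = 5$ ($j{\left(z,g \right)} = 6 - 1 = 5$)
$\frac{- 8 j{\left(-5,1 \right)} - 2999}{-3898 + x{\left(-1,-49 \right)}} = \frac{\left(-8\right) 5 - 2999}{-3898 + 39} = \frac{-40 - 2999}{-3859} = \left(-3039\right) \left(- \frac{1}{3859}\right) = \frac{3039}{3859}$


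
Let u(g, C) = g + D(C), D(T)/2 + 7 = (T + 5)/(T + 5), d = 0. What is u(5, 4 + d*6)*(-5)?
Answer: 35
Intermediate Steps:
D(T) = -12 (D(T) = -14 + 2*((T + 5)/(T + 5)) = -14 + 2*((5 + T)/(5 + T)) = -14 + 2*1 = -14 + 2 = -12)
u(g, C) = -12 + g (u(g, C) = g - 12 = -12 + g)
u(5, 4 + d*6)*(-5) = (-12 + 5)*(-5) = -7*(-5) = 35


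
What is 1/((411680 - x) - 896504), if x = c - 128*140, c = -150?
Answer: -1/466754 ≈ -2.1425e-6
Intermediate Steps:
x = -18070 (x = -150 - 128*140 = -150 - 17920 = -18070)
1/((411680 - x) - 896504) = 1/((411680 - 1*(-18070)) - 896504) = 1/((411680 + 18070) - 896504) = 1/(429750 - 896504) = 1/(-466754) = -1/466754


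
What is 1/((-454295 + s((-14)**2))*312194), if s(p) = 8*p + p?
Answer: -1/141277463014 ≈ -7.0783e-12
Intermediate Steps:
s(p) = 9*p
1/((-454295 + s((-14)**2))*312194) = 1/(-454295 + 9*(-14)**2*312194) = (1/312194)/(-454295 + 9*196) = (1/312194)/(-454295 + 1764) = (1/312194)/(-452531) = -1/452531*1/312194 = -1/141277463014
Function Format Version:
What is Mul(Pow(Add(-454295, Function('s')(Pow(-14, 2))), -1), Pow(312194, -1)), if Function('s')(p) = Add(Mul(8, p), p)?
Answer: Rational(-1, 141277463014) ≈ -7.0783e-12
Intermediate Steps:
Function('s')(p) = Mul(9, p)
Mul(Pow(Add(-454295, Function('s')(Pow(-14, 2))), -1), Pow(312194, -1)) = Mul(Pow(Add(-454295, Mul(9, Pow(-14, 2))), -1), Pow(312194, -1)) = Mul(Pow(Add(-454295, Mul(9, 196)), -1), Rational(1, 312194)) = Mul(Pow(Add(-454295, 1764), -1), Rational(1, 312194)) = Mul(Pow(-452531, -1), Rational(1, 312194)) = Mul(Rational(-1, 452531), Rational(1, 312194)) = Rational(-1, 141277463014)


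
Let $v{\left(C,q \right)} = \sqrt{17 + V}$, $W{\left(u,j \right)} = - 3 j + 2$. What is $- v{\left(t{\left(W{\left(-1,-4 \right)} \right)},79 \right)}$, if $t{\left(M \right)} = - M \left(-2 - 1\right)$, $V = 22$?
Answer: $- \sqrt{39} \approx -6.245$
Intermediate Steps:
$W{\left(u,j \right)} = 2 - 3 j$
$t{\left(M \right)} = 3 M$ ($t{\left(M \right)} = - M \left(-3\right) = - \left(-3\right) M = 3 M$)
$v{\left(C,q \right)} = \sqrt{39}$ ($v{\left(C,q \right)} = \sqrt{17 + 22} = \sqrt{39}$)
$- v{\left(t{\left(W{\left(-1,-4 \right)} \right)},79 \right)} = - \sqrt{39}$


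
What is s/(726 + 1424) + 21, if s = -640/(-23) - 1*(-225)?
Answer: 208853/9890 ≈ 21.118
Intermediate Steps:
s = 5815/23 (s = -640*(-1/23) + 225 = 640/23 + 225 = 5815/23 ≈ 252.83)
s/(726 + 1424) + 21 = (5815/23)/(726 + 1424) + 21 = (5815/23)/2150 + 21 = (1/2150)*(5815/23) + 21 = 1163/9890 + 21 = 208853/9890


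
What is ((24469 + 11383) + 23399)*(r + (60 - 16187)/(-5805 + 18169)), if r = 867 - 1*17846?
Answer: -12439420562233/12364 ≈ -1.0061e+9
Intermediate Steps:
r = -16979 (r = 867 - 17846 = -16979)
((24469 + 11383) + 23399)*(r + (60 - 16187)/(-5805 + 18169)) = ((24469 + 11383) + 23399)*(-16979 + (60 - 16187)/(-5805 + 18169)) = (35852 + 23399)*(-16979 - 16127/12364) = 59251*(-16979 - 16127*1/12364) = 59251*(-16979 - 16127/12364) = 59251*(-209944483/12364) = -12439420562233/12364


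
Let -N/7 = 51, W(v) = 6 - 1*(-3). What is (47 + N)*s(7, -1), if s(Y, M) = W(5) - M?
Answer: -3100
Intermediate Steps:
W(v) = 9 (W(v) = 6 + 3 = 9)
s(Y, M) = 9 - M
N = -357 (N = -7*51 = -357)
(47 + N)*s(7, -1) = (47 - 357)*(9 - 1*(-1)) = -310*(9 + 1) = -310*10 = -3100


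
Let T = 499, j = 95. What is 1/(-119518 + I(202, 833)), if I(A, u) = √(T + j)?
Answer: -59759/7142275865 - 3*√66/14284551730 ≈ -8.3686e-6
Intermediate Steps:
I(A, u) = 3*√66 (I(A, u) = √(499 + 95) = √594 = 3*√66)
1/(-119518 + I(202, 833)) = 1/(-119518 + 3*√66)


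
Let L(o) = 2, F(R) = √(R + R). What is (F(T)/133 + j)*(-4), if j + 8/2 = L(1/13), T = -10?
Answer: 8 - 8*I*√5/133 ≈ 8.0 - 0.1345*I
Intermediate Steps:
F(R) = √2*√R (F(R) = √(2*R) = √2*√R)
j = -2 (j = -4 + 2 = -2)
(F(T)/133 + j)*(-4) = ((√2*√(-10))/133 - 2)*(-4) = ((√2*(I*√10))*(1/133) - 2)*(-4) = ((2*I*√5)*(1/133) - 2)*(-4) = (2*I*√5/133 - 2)*(-4) = (-2 + 2*I*√5/133)*(-4) = 8 - 8*I*√5/133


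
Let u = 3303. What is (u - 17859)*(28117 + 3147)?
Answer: -455078784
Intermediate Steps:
(u - 17859)*(28117 + 3147) = (3303 - 17859)*(28117 + 3147) = -14556*31264 = -455078784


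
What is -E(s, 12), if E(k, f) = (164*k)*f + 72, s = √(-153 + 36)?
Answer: -72 - 5904*I*√13 ≈ -72.0 - 21287.0*I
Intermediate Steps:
s = 3*I*√13 (s = √(-117) = 3*I*√13 ≈ 10.817*I)
E(k, f) = 72 + 164*f*k (E(k, f) = 164*f*k + 72 = 72 + 164*f*k)
-E(s, 12) = -(72 + 164*12*(3*I*√13)) = -(72 + 5904*I*√13) = -72 - 5904*I*√13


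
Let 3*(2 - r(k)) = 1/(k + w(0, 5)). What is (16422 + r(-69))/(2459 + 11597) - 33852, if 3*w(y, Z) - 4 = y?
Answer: -96588879463/2853368 ≈ -33851.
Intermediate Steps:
w(y, Z) = 4/3 + y/3
r(k) = 2 - 1/(3*(4/3 + k)) (r(k) = 2 - 1/(3*(k + (4/3 + (⅓)*0))) = 2 - 1/(3*(k + (4/3 + 0))) = 2 - 1/(3*(k + 4/3)) = 2 - 1/(3*(4/3 + k)))
(16422 + r(-69))/(2459 + 11597) - 33852 = (16422 + (7 + 6*(-69))/(4 + 3*(-69)))/(2459 + 11597) - 33852 = (16422 + (7 - 414)/(4 - 207))/14056 - 33852 = (16422 - 407/(-203))*(1/14056) - 33852 = (16422 - 1/203*(-407))*(1/14056) - 33852 = (16422 + 407/203)*(1/14056) - 33852 = (3334073/203)*(1/14056) - 33852 = 3334073/2853368 - 33852 = -96588879463/2853368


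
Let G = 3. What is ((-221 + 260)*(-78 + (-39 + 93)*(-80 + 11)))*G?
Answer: -445068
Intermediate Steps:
((-221 + 260)*(-78 + (-39 + 93)*(-80 + 11)))*G = ((-221 + 260)*(-78 + (-39 + 93)*(-80 + 11)))*3 = (39*(-78 + 54*(-69)))*3 = (39*(-78 - 3726))*3 = (39*(-3804))*3 = -148356*3 = -445068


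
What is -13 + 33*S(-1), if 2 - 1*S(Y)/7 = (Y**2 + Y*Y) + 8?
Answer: -1861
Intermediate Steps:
S(Y) = -42 - 14*Y**2 (S(Y) = 14 - 7*((Y**2 + Y*Y) + 8) = 14 - 7*((Y**2 + Y**2) + 8) = 14 - 7*(2*Y**2 + 8) = 14 - 7*(8 + 2*Y**2) = 14 + (-56 - 14*Y**2) = -42 - 14*Y**2)
-13 + 33*S(-1) = -13 + 33*(-42 - 14*(-1)**2) = -13 + 33*(-42 - 14*1) = -13 + 33*(-42 - 14) = -13 + 33*(-56) = -13 - 1848 = -1861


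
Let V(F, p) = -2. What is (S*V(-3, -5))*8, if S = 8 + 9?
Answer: -272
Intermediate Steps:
S = 17
(S*V(-3, -5))*8 = (17*(-2))*8 = -34*8 = -272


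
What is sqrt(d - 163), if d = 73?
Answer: 3*I*sqrt(10) ≈ 9.4868*I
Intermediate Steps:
sqrt(d - 163) = sqrt(73 - 163) = sqrt(-90) = 3*I*sqrt(10)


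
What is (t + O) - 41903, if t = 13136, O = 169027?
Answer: 140260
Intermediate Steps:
(t + O) - 41903 = (13136 + 169027) - 41903 = 182163 - 41903 = 140260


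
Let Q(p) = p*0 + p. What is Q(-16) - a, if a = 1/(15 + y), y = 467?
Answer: -7713/482 ≈ -16.002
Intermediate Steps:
Q(p) = p (Q(p) = 0 + p = p)
a = 1/482 (a = 1/(15 + 467) = 1/482 ≈ 0.0020747)
Q(-16) - a = -16 - 1*1/482 = -16 - 1/482 = -7713/482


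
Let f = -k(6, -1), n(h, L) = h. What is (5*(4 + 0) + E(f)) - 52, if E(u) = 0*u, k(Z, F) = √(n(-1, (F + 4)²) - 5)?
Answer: -32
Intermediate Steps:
k(Z, F) = I*√6 (k(Z, F) = √(-1 - 5) = √(-6) = I*√6)
f = -I*√6 ≈ -2.4495*I
E(u) = 0
(5*(4 + 0) + E(f)) - 52 = (5*(4 + 0) + 0) - 52 = (5*4 + 0) - 52 = (20 + 0) - 52 = 20 - 52 = -32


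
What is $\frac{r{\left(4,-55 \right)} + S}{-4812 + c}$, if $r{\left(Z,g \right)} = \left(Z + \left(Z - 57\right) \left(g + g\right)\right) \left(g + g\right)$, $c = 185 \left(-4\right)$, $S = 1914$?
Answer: $\frac{319913}{2776} \approx 115.24$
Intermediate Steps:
$c = -740$
$r{\left(Z,g \right)} = 2 g \left(Z + 2 g \left(-57 + Z\right)\right)$ ($r{\left(Z,g \right)} = \left(Z + \left(-57 + Z\right) 2 g\right) 2 g = \left(Z + 2 g \left(-57 + Z\right)\right) 2 g = 2 g \left(Z + 2 g \left(-57 + Z\right)\right)$)
$\frac{r{\left(4,-55 \right)} + S}{-4812 + c} = \frac{2 \left(-55\right) \left(4 - -6270 + 2 \cdot 4 \left(-55\right)\right) + 1914}{-4812 - 740} = \frac{2 \left(-55\right) \left(4 + 6270 - 440\right) + 1914}{-5552} = \left(2 \left(-55\right) 5834 + 1914\right) \left(- \frac{1}{5552}\right) = \left(-641740 + 1914\right) \left(- \frac{1}{5552}\right) = \left(-639826\right) \left(- \frac{1}{5552}\right) = \frac{319913}{2776}$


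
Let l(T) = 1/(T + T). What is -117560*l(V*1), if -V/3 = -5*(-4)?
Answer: 2939/3 ≈ 979.67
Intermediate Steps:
V = -60 (V = -(-15)*(-4) = -3*20 = -60)
l(T) = 1/(2*T)
-117560*l(V*1) = -58780/((-60*1)) = -58780/(-60) = -58780*(-1)/60 = -117560*(-1/120) = 2939/3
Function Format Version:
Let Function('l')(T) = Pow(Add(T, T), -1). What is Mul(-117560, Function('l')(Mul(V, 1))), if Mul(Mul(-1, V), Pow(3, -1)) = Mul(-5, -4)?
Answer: Rational(2939, 3) ≈ 979.67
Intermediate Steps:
V = -60 (V = Mul(-3, Mul(-5, -4)) = Mul(-3, 20) = -60)
Function('l')(T) = Mul(Rational(1, 2), Pow(T, -1)) (Function('l')(T) = Pow(Mul(2, T), -1) = Mul(Rational(1, 2), Pow(T, -1)))
Mul(-117560, Function('l')(Mul(V, 1))) = Mul(-117560, Mul(Rational(1, 2), Pow(Mul(-60, 1), -1))) = Mul(-117560, Mul(Rational(1, 2), Pow(-60, -1))) = Mul(-117560, Mul(Rational(1, 2), Rational(-1, 60))) = Mul(-117560, Rational(-1, 120)) = Rational(2939, 3)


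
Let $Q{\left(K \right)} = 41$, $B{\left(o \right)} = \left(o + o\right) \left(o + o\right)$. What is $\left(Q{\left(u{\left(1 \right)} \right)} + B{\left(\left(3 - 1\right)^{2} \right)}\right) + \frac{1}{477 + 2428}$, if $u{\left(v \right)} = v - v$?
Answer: $\frac{305026}{2905} \approx 105.0$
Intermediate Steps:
$u{\left(v \right)} = 0$
$B{\left(o \right)} = 4 o^{2}$ ($B{\left(o \right)} = 2 o 2 o = 4 o^{2}$)
$\left(Q{\left(u{\left(1 \right)} \right)} + B{\left(\left(3 - 1\right)^{2} \right)}\right) + \frac{1}{477 + 2428} = \left(41 + 4 \left(\left(3 - 1\right)^{2}\right)^{2}\right) + \frac{1}{477 + 2428} = \left(41 + 4 \left(2^{2}\right)^{2}\right) + \frac{1}{2905} = \left(41 + 4 \cdot 4^{2}\right) + \frac{1}{2905} = \left(41 + 4 \cdot 16\right) + \frac{1}{2905} = \left(41 + 64\right) + \frac{1}{2905} = 105 + \frac{1}{2905} = \frac{305026}{2905}$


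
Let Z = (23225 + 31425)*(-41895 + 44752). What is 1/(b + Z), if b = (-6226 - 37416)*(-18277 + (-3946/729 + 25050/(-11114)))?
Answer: 4051053/3865168321890226 ≈ 1.0481e-9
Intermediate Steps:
b = 3232656959182576/4051053 (b = -43642*(-18277 + (-3946*1/729 + 25050*(-1/11114))) = -43642*(-18277 + (-3946/729 - 12525/5557)) = -43642*(-18277 - 31058647/4051053) = -43642*(-74072154328/4051053) = 3232656959182576/4051053 ≈ 7.9798e+8)
Z = 156135050 (Z = 54650*2857 = 156135050)
1/(b + Z) = 1/(3232656959182576/4051053 + 156135050) = 1/(3865168321890226/4051053) = 4051053/3865168321890226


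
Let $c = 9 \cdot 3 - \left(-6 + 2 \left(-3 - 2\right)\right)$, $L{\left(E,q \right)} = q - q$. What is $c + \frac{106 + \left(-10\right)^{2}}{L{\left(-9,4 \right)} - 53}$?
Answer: $\frac{2073}{53} \approx 39.113$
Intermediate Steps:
$L{\left(E,q \right)} = 0$
$c = 43$ ($c = 27 + \left(6 - -10\right) = 27 + \left(6 + 10\right) = 27 + 16 = 43$)
$c + \frac{106 + \left(-10\right)^{2}}{L{\left(-9,4 \right)} - 53} = 43 + \frac{106 + \left(-10\right)^{2}}{0 - 53} = 43 + \frac{106 + 100}{-53} = 43 + 206 \left(- \frac{1}{53}\right) = 43 - \frac{206}{53} = \frac{2073}{53}$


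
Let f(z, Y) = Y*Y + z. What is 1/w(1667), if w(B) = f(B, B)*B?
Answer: 1/4635186852 ≈ 2.1574e-10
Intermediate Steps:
f(z, Y) = z + Y² (f(z, Y) = Y² + z = z + Y²)
w(B) = B*(B + B²) (w(B) = (B + B²)*B = B*(B + B²))
1/w(1667) = 1/(1667²*(1 + 1667)) = 1/(2778889*1668) = 1/4635186852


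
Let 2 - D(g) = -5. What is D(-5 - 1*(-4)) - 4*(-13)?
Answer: 59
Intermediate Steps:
D(g) = 7 (D(g) = 2 - 1*(-5) = 2 + 5 = 7)
D(-5 - 1*(-4)) - 4*(-13) = 7 - 4*(-13) = 7 + 52 = 59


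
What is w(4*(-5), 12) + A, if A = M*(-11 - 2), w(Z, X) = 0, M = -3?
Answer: 39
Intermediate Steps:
A = 39 (A = -3*(-11 - 2) = -3*(-13) = 39)
w(4*(-5), 12) + A = 0 + 39 = 39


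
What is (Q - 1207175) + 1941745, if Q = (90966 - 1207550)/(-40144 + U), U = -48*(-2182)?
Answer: 5930778607/8074 ≈ 7.3455e+5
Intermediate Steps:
U = 104736
Q = -139573/8074 (Q = (90966 - 1207550)/(-40144 + 104736) = -1116584/64592 = -1116584*1/64592 = -139573/8074 ≈ -17.287)
(Q - 1207175) + 1941745 = (-139573/8074 - 1207175) + 1941745 = -9746870523/8074 + 1941745 = 5930778607/8074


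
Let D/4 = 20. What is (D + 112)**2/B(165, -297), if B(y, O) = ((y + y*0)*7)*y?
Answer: 4096/21175 ≈ 0.19344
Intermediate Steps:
D = 80 (D = 4*20 = 80)
B(y, O) = 7*y**2 (B(y, O) = ((y + 0)*7)*y = (y*7)*y = (7*y)*y = 7*y**2)
(D + 112)**2/B(165, -297) = (80 + 112)**2/((7*165**2)) = 192**2/((7*27225)) = 36864/190575 = 36864*(1/190575) = 4096/21175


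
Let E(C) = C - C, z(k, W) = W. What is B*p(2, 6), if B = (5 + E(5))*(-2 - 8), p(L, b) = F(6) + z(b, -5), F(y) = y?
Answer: -50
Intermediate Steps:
E(C) = 0
p(L, b) = 1 (p(L, b) = 6 - 5 = 1)
B = -50 (B = (5 + 0)*(-2 - 8) = 5*(-10) = -50)
B*p(2, 6) = -50*1 = -50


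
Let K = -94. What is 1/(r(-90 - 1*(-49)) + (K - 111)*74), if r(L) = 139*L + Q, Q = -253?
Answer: -1/21122 ≈ -4.7344e-5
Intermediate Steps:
r(L) = -253 + 139*L (r(L) = 139*L - 253 = -253 + 139*L)
1/(r(-90 - 1*(-49)) + (K - 111)*74) = 1/((-253 + 139*(-90 - 1*(-49))) + (-94 - 111)*74) = 1/((-253 + 139*(-90 + 49)) - 205*74) = 1/((-253 + 139*(-41)) - 15170) = 1/((-253 - 5699) - 15170) = 1/(-5952 - 15170) = 1/(-21122) = -1/21122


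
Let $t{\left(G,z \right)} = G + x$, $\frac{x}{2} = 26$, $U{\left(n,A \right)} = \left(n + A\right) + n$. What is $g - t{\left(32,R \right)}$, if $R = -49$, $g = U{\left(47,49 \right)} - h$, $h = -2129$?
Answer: $2188$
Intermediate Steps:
$U{\left(n,A \right)} = A + 2 n$ ($U{\left(n,A \right)} = \left(A + n\right) + n = A + 2 n$)
$x = 52$ ($x = 2 \cdot 26 = 52$)
$g = 2272$ ($g = \left(49 + 2 \cdot 47\right) - -2129 = \left(49 + 94\right) + 2129 = 143 + 2129 = 2272$)
$t{\left(G,z \right)} = 52 + G$ ($t{\left(G,z \right)} = G + 52 = 52 + G$)
$g - t{\left(32,R \right)} = 2272 - \left(52 + 32\right) = 2272 - 84 = 2188$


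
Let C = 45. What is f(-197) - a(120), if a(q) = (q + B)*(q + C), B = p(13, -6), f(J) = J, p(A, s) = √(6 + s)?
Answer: -19997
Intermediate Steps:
B = 0 (B = √(6 - 6) = √0 = 0)
a(q) = q*(45 + q) (a(q) = (q + 0)*(q + 45) = q*(45 + q))
f(-197) - a(120) = -197 - 120*(45 + 120) = -197 - 120*165 = -197 - 1*19800 = -197 - 19800 = -19997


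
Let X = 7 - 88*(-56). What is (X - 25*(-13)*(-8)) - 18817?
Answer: -16482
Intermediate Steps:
X = 4935 (X = 7 + 4928 = 4935)
(X - 25*(-13)*(-8)) - 18817 = (4935 - 25*(-13)*(-8)) - 18817 = (4935 + 325*(-8)) - 18817 = (4935 - 2600) - 18817 = 2335 - 18817 = -16482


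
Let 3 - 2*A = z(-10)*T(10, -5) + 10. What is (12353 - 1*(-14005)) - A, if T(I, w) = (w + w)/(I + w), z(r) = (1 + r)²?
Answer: 52561/2 ≈ 26281.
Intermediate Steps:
T(I, w) = 2*w/(I + w) (T(I, w) = (2*w)/(I + w) = 2*w/(I + w))
A = 155/2 (A = 3/2 - ((1 - 10)²*(2*(-5)/(10 - 5)) + 10)/2 = 3/2 - ((-9)²*(2*(-5)/5) + 10)/2 = 3/2 - (81*(2*(-5)*(⅕)) + 10)/2 = 3/2 - (81*(-2) + 10)/2 = 3/2 - (-162 + 10)/2 = 3/2 - ½*(-152) = 3/2 + 76 = 155/2 ≈ 77.500)
(12353 - 1*(-14005)) - A = (12353 - 1*(-14005)) - 1*155/2 = (12353 + 14005) - 155/2 = 26358 - 155/2 = 52561/2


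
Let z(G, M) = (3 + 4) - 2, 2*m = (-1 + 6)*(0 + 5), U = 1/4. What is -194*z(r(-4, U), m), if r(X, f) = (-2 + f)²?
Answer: -970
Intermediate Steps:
U = ¼ ≈ 0.25000
m = 25/2 (m = ((-1 + 6)*(0 + 5))/2 = (5*5)/2 = (½)*25 = 25/2 ≈ 12.500)
z(G, M) = 5 (z(G, M) = 7 - 2 = 5)
-194*z(r(-4, U), m) = -194*5 = -970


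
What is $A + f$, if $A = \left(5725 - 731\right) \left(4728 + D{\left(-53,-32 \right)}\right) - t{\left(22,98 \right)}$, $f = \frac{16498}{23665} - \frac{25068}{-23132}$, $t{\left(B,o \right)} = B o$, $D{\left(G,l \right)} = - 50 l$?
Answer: $\frac{4324591635734309}{136854695} \approx 3.16 \cdot 10^{7}$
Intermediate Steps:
$f = \frac{243716489}{136854695}$ ($f = 16498 \cdot \frac{1}{23665} - - \frac{6267}{5783} = \frac{16498}{23665} + \frac{6267}{5783} = \frac{243716489}{136854695} \approx 1.7808$)
$A = 31599876$ ($A = \left(5725 - 731\right) \left(4728 - -1600\right) - 22 \cdot 98 = 4994 \left(4728 + 1600\right) - 2156 = 4994 \cdot 6328 - 2156 = 31602032 - 2156 = 31599876$)
$A + f = 31599876 + \frac{243716489}{136854695} = \frac{4324591635734309}{136854695}$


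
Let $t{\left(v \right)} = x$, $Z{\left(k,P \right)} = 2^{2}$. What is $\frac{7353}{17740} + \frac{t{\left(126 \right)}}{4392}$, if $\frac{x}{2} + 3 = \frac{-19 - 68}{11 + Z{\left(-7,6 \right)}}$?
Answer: $\frac{3997769}{9739260} \approx 0.41048$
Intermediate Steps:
$Z{\left(k,P \right)} = 4$
$x = - \frac{88}{5}$ ($x = -6 + 2 \frac{-19 - 68}{11 + 4} = -6 + 2 \left(- \frac{87}{15}\right) = -6 + 2 \left(\left(-87\right) \frac{1}{15}\right) = -6 + 2 \left(- \frac{29}{5}\right) = -6 - \frac{58}{5} = - \frac{88}{5} \approx -17.6$)
$t{\left(v \right)} = - \frac{88}{5}$
$\frac{7353}{17740} + \frac{t{\left(126 \right)}}{4392} = \frac{7353}{17740} - \frac{88}{5 \cdot 4392} = 7353 \cdot \frac{1}{17740} - \frac{11}{2745} = \frac{7353}{17740} - \frac{11}{2745} = \frac{3997769}{9739260}$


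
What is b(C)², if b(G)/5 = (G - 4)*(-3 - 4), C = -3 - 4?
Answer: 148225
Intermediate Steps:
C = -7
b(G) = 140 - 35*G (b(G) = 5*((G - 4)*(-3 - 4)) = 5*((-4 + G)*(-7)) = 5*(28 - 7*G) = 140 - 35*G)
b(C)² = (140 - 35*(-7))² = (140 + 245)² = 385² = 148225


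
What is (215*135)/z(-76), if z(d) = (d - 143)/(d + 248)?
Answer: -1664100/73 ≈ -22796.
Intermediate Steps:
z(d) = (-143 + d)/(248 + d)
(215*135)/z(-76) = (215*135)/(((-143 - 76)/(248 - 76))) = 29025/((-219/172)) = 29025/(((1/172)*(-219))) = 29025/(-219/172) = 29025*(-172/219) = -1664100/73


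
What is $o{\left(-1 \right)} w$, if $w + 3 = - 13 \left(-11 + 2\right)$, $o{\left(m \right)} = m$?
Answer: $-114$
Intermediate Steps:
$w = 114$ ($w = -3 - 13 \left(-11 + 2\right) = -3 - -117 = -3 + 117 = 114$)
$o{\left(-1 \right)} w = \left(-1\right) 114 = -114$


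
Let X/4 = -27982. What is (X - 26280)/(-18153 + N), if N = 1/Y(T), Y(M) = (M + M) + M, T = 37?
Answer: 7670544/1007491 ≈ 7.6135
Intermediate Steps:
X = -111928 (X = 4*(-27982) = -111928)
Y(M) = 3*M (Y(M) = 2*M + M = 3*M)
N = 1/111 (N = 1/(3*37) = 1/111 ≈ 0.0090090)
(X - 26280)/(-18153 + N) = (-111928 - 26280)/(-18153 + 1/111) = -138208/(-2014982/111) = -138208*(-111/2014982) = 7670544/1007491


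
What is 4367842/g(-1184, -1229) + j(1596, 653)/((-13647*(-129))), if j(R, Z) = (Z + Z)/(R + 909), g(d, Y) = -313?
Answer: -19262007697860452/1380317422095 ≈ -13955.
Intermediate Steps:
j(R, Z) = 2*Z/(909 + R) (j(R, Z) = (2*Z)/(909 + R) = 2*Z/(909 + R))
4367842/g(-1184, -1229) + j(1596, 653)/((-13647*(-129))) = 4367842/(-313) + (2*653/(909 + 1596))/((-13647*(-129))) = 4367842*(-1/313) + (2*653/2505)/1760463 = -4367842/313 + (2*653*(1/2505))*(1/1760463) = -4367842/313 + (1306/2505)*(1/1760463) = -4367842/313 + 1306/4409959815 = -19262007697860452/1380317422095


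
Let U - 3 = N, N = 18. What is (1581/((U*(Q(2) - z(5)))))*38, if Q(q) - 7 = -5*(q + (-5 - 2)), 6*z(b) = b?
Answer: 7068/77 ≈ 91.792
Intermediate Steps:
z(b) = b/6
Q(q) = 42 - 5*q (Q(q) = 7 - 5*(q + (-5 - 2)) = 7 - 5*(q - 7) = 7 - 5*(-7 + q) = 7 + (35 - 5*q) = 42 - 5*q)
U = 21 (U = 3 + 18 = 21)
(1581/((U*(Q(2) - z(5)))))*38 = (1581/((21*((42 - 5*2) - 5/6))))*38 = (1581/((21*((42 - 10) - 1*⅚))))*38 = (1581/((21*(32 - ⅚))))*38 = (1581/((21*(187/6))))*38 = (1581/(1309/2))*38 = (1581*(2/1309))*38 = (186/77)*38 = 7068/77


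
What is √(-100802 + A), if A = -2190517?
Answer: 3*I*√254591 ≈ 1513.7*I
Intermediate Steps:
√(-100802 + A) = √(-100802 - 2190517) = √(-2291319) = 3*I*√254591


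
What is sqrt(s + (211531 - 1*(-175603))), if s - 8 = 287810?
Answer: 2*sqrt(168738) ≈ 821.55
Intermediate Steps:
s = 287818 (s = 8 + 287810 = 287818)
sqrt(s + (211531 - 1*(-175603))) = sqrt(287818 + (211531 - 1*(-175603))) = sqrt(287818 + (211531 + 175603)) = sqrt(287818 + 387134) = sqrt(674952) = 2*sqrt(168738)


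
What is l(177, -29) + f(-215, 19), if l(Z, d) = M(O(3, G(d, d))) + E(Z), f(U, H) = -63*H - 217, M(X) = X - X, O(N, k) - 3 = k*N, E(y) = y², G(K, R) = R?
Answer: 29915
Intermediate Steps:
O(N, k) = 3 + N*k (O(N, k) = 3 + k*N = 3 + N*k)
M(X) = 0
f(U, H) = -217 - 63*H
l(Z, d) = Z² (l(Z, d) = 0 + Z² = Z²)
l(177, -29) + f(-215, 19) = 177² + (-217 - 63*19) = 31329 + (-217 - 1197) = 31329 - 1414 = 29915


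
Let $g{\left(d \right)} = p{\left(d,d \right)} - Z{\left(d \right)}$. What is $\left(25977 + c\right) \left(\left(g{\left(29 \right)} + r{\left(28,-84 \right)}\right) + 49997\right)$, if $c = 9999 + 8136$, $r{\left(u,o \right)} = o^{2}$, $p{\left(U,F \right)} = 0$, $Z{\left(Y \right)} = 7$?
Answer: $2516413152$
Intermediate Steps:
$g{\left(d \right)} = -7$ ($g{\left(d \right)} = 0 - 7 = -7$)
$c = 18135$
$\left(25977 + c\right) \left(\left(g{\left(29 \right)} + r{\left(28,-84 \right)}\right) + 49997\right) = \left(25977 + 18135\right) \left(\left(-7 + \left(-84\right)^{2}\right) + 49997\right) = 44112 \left(\left(-7 + 7056\right) + 49997\right) = 44112 \left(7049 + 49997\right) = 44112 \cdot 57046 = 2516413152$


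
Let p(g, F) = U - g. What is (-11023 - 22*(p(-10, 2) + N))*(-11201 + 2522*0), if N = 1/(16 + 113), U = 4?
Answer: 16372736921/129 ≈ 1.2692e+8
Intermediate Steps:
N = 1/129 ≈ 0.0077519
p(g, F) = 4 - g
(-11023 - 22*(p(-10, 2) + N))*(-11201 + 2522*0) = (-11023 - 22*((4 - 1*(-10)) + 1/129))*(-11201 + 2522*0) = (-11023 - 22*((4 + 10) + 1/129))*(-11201 + 0) = (-11023 - 22*(14 + 1/129))*(-11201) = (-11023 - 22*1807/129)*(-11201) = (-11023 - 39754/129)*(-11201) = -1461721/129*(-11201) = 16372736921/129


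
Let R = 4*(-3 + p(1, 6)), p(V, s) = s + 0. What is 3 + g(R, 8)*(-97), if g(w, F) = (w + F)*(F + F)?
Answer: -31037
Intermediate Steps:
p(V, s) = s
R = 12 (R = 4*(-3 + 6) = 4*3 = 12)
g(w, F) = 2*F*(F + w) (g(w, F) = (F + w)*(2*F) = 2*F*(F + w))
3 + g(R, 8)*(-97) = 3 + (2*8*(8 + 12))*(-97) = 3 + (2*8*20)*(-97) = 3 + 320*(-97) = 3 - 31040 = -31037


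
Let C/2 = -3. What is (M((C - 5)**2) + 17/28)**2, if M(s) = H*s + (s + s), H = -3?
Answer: 11363641/784 ≈ 14494.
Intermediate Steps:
C = -6 (C = 2*(-3) = -6)
M(s) = -s (M(s) = -3*s + (s + s) = -3*s + 2*s = -s)
(M((C - 5)**2) + 17/28)**2 = (-(-6 - 5)**2 + 17/28)**2 = (-1*(-11)**2 + 17*(1/28))**2 = (-1*121 + 17/28)**2 = (-121 + 17/28)**2 = (-3371/28)**2 = 11363641/784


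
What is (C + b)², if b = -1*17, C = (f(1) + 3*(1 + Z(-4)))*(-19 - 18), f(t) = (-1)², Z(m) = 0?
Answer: 27225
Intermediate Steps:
f(t) = 1
C = -148 (C = (1 + 3*(1 + 0))*(-19 - 18) = (1 + 3*1)*(-37) = (1 + 3)*(-37) = 4*(-37) = -148)
b = -17
(C + b)² = (-148 - 17)² = (-165)² = 27225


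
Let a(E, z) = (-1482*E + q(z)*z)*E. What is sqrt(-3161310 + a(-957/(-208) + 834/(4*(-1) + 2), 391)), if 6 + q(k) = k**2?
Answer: I*sqrt(1077533232536202)/208 ≈ 1.5782e+5*I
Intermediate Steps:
q(k) = -6 + k**2
a(E, z) = E*(-1482*E + z*(-6 + z**2)) (a(E, z) = (-1482*E + (-6 + z**2)*z)*E = (-1482*E + z*(-6 + z**2))*E = E*(-1482*E + z*(-6 + z**2)))
sqrt(-3161310 + a(-957/(-208) + 834/(4*(-1) + 2), 391)) = sqrt(-3161310 + (-957/(-208) + 834/(4*(-1) + 2))*(391**3 - 1482*(-957/(-208) + 834/(4*(-1) + 2)) - 6*391)) = sqrt(-3161310 + (-957*(-1/208) + 834/(-4 + 2))*(59776471 - 1482*(-957*(-1/208) + 834/(-4 + 2)) - 2346)) = sqrt(-3161310 + (957/208 + 834/(-2))*(59776471 - 1482*(957/208 + 834/(-2)) - 2346)) = sqrt(-3161310 + (957/208 + 834*(-1/2))*(59776471 - 1482*(957/208 + 834*(-1/2)) - 2346)) = sqrt(-3161310 + (957/208 - 417)*(59776471 - 1482*(957/208 - 417) - 2346)) = sqrt(-3161310 - 85779*(59776471 - 1482*(-85779/208) - 2346)/208) = sqrt(-3161310 - 85779*(59776471 + 4889403/8 - 2346)/208) = sqrt(-3161310 - 85779/208*483082403/8) = sqrt(-3161310 - 41438325446937/1664) = sqrt(-41443585866777/1664) = I*sqrt(1077533232536202)/208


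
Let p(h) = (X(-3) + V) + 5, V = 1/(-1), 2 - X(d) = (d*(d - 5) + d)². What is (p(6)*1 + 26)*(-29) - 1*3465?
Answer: 8396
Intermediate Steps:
X(d) = 2 - (d + d*(-5 + d))² (X(d) = 2 - (d*(d - 5) + d)² = 2 - (d*(-5 + d) + d)² = 2 - (d + d*(-5 + d))²)
V = -1
p(h) = -435 (p(h) = ((2 - 1*(-3)²*(-4 - 3)²) - 1) + 5 = ((2 - 1*9*(-7)²) - 1) + 5 = ((2 - 1*9*49) - 1) + 5 = ((2 - 441) - 1) + 5 = (-439 - 1) + 5 = -440 + 5 = -435)
(p(6)*1 + 26)*(-29) - 1*3465 = (-435*1 + 26)*(-29) - 1*3465 = (-435 + 26)*(-29) - 3465 = -409*(-29) - 3465 = 11861 - 3465 = 8396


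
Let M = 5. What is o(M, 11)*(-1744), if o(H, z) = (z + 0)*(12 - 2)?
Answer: -191840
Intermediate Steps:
o(H, z) = 10*z (o(H, z) = z*10 = 10*z)
o(M, 11)*(-1744) = (10*11)*(-1744) = 110*(-1744) = -191840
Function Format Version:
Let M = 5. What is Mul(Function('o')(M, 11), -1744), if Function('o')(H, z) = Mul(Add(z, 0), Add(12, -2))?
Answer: -191840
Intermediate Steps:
Function('o')(H, z) = Mul(10, z) (Function('o')(H, z) = Mul(z, 10) = Mul(10, z))
Mul(Function('o')(M, 11), -1744) = Mul(Mul(10, 11), -1744) = Mul(110, -1744) = -191840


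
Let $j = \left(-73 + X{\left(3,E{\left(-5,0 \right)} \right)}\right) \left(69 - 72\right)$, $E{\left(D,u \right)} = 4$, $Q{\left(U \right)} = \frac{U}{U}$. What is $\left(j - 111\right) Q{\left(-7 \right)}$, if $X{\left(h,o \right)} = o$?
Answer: $96$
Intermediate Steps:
$Q{\left(U \right)} = 1$
$j = 207$ ($j = \left(-73 + 4\right) \left(69 - 72\right) = \left(-69\right) \left(-3\right) = 207$)
$\left(j - 111\right) Q{\left(-7 \right)} = \left(207 - 111\right) 1 = 96 \cdot 1 = 96$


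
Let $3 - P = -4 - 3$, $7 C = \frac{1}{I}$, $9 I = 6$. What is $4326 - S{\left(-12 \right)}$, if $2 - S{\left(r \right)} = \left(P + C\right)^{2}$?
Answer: $\frac{867953}{196} \approx 4428.3$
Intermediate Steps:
$I = \frac{2}{3}$ ($I = \frac{1}{9} \cdot 6 = \frac{2}{3} \approx 0.66667$)
$C = \frac{3}{14}$ ($C = \frac{1}{7 \cdot \frac{2}{3}} = \frac{1}{7} \cdot \frac{3}{2} = \frac{3}{14} \approx 0.21429$)
$P = 10$ ($P = 3 - \left(-4 - 3\right) = 3 - -7 = 3 + 7 = 10$)
$S{\left(r \right)} = - \frac{20057}{196}$ ($S{\left(r \right)} = 2 - \left(10 + \frac{3}{14}\right)^{2} = 2 - \left(\frac{143}{14}\right)^{2} = 2 - \frac{20449}{196} = - \frac{20057}{196}$)
$4326 - S{\left(-12 \right)} = 4326 - - \frac{20057}{196} = 4326 + \frac{20057}{196} = \frac{867953}{196}$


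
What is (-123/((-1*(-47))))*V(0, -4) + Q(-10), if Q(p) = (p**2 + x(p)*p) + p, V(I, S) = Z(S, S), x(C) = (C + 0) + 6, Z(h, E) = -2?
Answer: 6356/47 ≈ 135.23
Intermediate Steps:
x(C) = 6 + C (x(C) = C + 6 = 6 + C)
V(I, S) = -2
Q(p) = p + p**2 + p*(6 + p) (Q(p) = (p**2 + (6 + p)*p) + p = (p**2 + p*(6 + p)) + p = p + p**2 + p*(6 + p))
(-123/((-1*(-47))))*V(0, -4) + Q(-10) = -123/((-1*(-47)))*(-2) - 10*(7 + 2*(-10)) = -123/47*(-2) - 10*(7 - 20) = -123*1/47*(-2) - 10*(-13) = -123/47*(-2) + 130 = 246/47 + 130 = 6356/47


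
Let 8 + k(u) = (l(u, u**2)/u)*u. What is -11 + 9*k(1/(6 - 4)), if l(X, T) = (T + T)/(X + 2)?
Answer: -406/5 ≈ -81.200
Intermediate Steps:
l(X, T) = 2*T/(2 + X) (l(X, T) = (2*T)/(2 + X) = 2*T/(2 + X))
k(u) = -8 + 2*u**2/(2 + u) (k(u) = -8 + ((2*u**2/(2 + u))/u)*u = -8 + (2*u/(2 + u))*u = -8 + 2*u**2/(2 + u))
-11 + 9*k(1/(6 - 4)) = -11 + 9*(2*(-8 + (1/(6 - 4))**2 - 4/(6 - 4))/(2 + 1/(6 - 4))) = -11 + 9*(2*(-8 + (1/2)**2 - 4/2)/(2 + 1/2)) = -11 + 9*(2*(-8 + (1/2)**2 - 4*1/2)/(2 + 1/2)) = -11 + 9*(2*(-8 + 1/4 - 2)/(5/2)) = -11 + 9*(2*(2/5)*(-39/4)) = -11 + 9*(-39/5) = -11 - 351/5 = -406/5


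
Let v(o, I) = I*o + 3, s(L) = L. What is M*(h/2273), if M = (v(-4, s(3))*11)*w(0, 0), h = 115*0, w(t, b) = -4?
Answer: 0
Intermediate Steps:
h = 0
v(o, I) = 3 + I*o
M = 396 (M = ((3 + 3*(-4))*11)*(-4) = ((3 - 12)*11)*(-4) = -9*11*(-4) = -99*(-4) = 396)
M*(h/2273) = 396*(0/2273) = 396*(0*(1/2273)) = 396*0 = 0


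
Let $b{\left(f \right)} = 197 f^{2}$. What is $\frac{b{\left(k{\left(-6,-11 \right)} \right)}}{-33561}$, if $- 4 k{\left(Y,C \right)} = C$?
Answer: $- \frac{2167}{48816} \approx -0.044391$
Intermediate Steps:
$k{\left(Y,C \right)} = - \frac{C}{4}$
$\frac{b{\left(k{\left(-6,-11 \right)} \right)}}{-33561} = \frac{197 \left(\left(- \frac{1}{4}\right) \left(-11\right)\right)^{2}}{-33561} = 197 \left(\frac{11}{4}\right)^{2} \left(- \frac{1}{33561}\right) = 197 \cdot \frac{121}{16} \left(- \frac{1}{33561}\right) = \frac{23837}{16} \left(- \frac{1}{33561}\right) = - \frac{2167}{48816}$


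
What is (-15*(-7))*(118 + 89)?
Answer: 21735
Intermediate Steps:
(-15*(-7))*(118 + 89) = 105*207 = 21735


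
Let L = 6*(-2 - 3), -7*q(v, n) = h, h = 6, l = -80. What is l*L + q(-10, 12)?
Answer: 16794/7 ≈ 2399.1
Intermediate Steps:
q(v, n) = -6/7 (q(v, n) = -⅐*6 = -6/7)
L = -30 (L = 6*(-5) = -30)
l*L + q(-10, 12) = -80*(-30) - 6/7 = 2400 - 6/7 = 16794/7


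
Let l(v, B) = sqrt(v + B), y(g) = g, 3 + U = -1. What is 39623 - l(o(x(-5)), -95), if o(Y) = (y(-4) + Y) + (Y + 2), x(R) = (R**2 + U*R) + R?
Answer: 39623 - I*sqrt(17) ≈ 39623.0 - 4.1231*I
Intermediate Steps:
U = -4 (U = -3 - 1 = -4)
x(R) = R**2 - 3*R (x(R) = (R**2 - 4*R) + R = R**2 - 3*R)
o(Y) = -2 + 2*Y (o(Y) = (-4 + Y) + (Y + 2) = (-4 + Y) + (2 + Y) = -2 + 2*Y)
l(v, B) = sqrt(B + v)
39623 - l(o(x(-5)), -95) = 39623 - sqrt(-95 + (-2 + 2*(-5*(-3 - 5)))) = 39623 - sqrt(-95 + (-2 + 2*(-5*(-8)))) = 39623 - sqrt(-95 + (-2 + 2*40)) = 39623 - sqrt(-95 + (-2 + 80)) = 39623 - sqrt(-95 + 78) = 39623 - sqrt(-17) = 39623 - I*sqrt(17)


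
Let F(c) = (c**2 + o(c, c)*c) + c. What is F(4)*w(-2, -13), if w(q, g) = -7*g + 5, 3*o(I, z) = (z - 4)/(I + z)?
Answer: 1920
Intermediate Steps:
o(I, z) = (-4 + z)/(3*(I + z)) (o(I, z) = ((z - 4)/(I + z))/3 = ((-4 + z)/(I + z))/3 = (-4 + z)/(3*(I + z)))
F(c) = -2/3 + c**2 + 7*c/6 (F(c) = (c**2 + ((-4 + c)/(3*(c + c)))*c) + c = (c**2 + ((-4 + c)/(3*((2*c))))*c) + c = (c**2 + ((1/(2*c))*(-4 + c)/3)*c) + c = (c**2 + ((-4 + c)/(6*c))*c) + c = (c**2 + (-2/3 + c/6)) + c = (-2/3 + c**2 + c/6) + c = -2/3 + c**2 + 7*c/6)
w(q, g) = 5 - 7*g
F(4)*w(-2, -13) = (-2/3 + (1/6)*4 + 4*(1 + 4))*(5 - 7*(-13)) = (-2/3 + 2/3 + 4*5)*(5 + 91) = (-2/3 + 2/3 + 20)*96 = 20*96 = 1920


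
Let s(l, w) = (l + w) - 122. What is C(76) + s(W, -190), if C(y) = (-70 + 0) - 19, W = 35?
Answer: -366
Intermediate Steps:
s(l, w) = -122 + l + w
C(y) = -89 (C(y) = -70 - 19 = -89)
C(76) + s(W, -190) = -89 + (-122 + 35 - 190) = -89 - 277 = -366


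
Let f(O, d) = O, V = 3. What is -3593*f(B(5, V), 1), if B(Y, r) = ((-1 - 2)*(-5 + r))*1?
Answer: -21558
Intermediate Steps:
B(Y, r) = 15 - 3*r (B(Y, r) = -3*(-5 + r)*1 = (15 - 3*r)*1 = 15 - 3*r)
-3593*f(B(5, V), 1) = -3593*(15 - 3*3) = -3593*(15 - 9) = -3593*6 = -21558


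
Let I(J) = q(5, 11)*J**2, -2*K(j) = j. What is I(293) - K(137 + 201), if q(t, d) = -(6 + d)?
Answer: -1459264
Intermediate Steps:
q(t, d) = -6 - d
K(j) = -j/2
I(J) = -17*J**2 (I(J) = (-6 - 1*11)*J**2 = (-6 - 11)*J**2 = -17*J**2)
I(293) - K(137 + 201) = -17*293**2 - (-1)*(137 + 201)/2 = -17*85849 - (-1)*338/2 = -1459433 - 1*(-169) = -1459433 + 169 = -1459264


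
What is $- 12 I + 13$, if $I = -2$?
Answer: $37$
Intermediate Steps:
$- 12 I + 13 = \left(-12\right) \left(-2\right) + 13 = 24 + 13 = 37$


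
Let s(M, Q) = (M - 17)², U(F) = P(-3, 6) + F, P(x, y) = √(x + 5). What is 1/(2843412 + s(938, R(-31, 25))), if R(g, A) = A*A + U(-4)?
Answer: 1/3691653 ≈ 2.7088e-7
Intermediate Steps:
P(x, y) = √(5 + x)
U(F) = F + √2 (U(F) = √(5 - 3) + F = √2 + F = F + √2)
R(g, A) = -4 + √2 + A² (R(g, A) = A*A + (-4 + √2) = A² + (-4 + √2) = -4 + √2 + A²)
s(M, Q) = (-17 + M)²
1/(2843412 + s(938, R(-31, 25))) = 1/(2843412 + (-17 + 938)²) = 1/(2843412 + 921²) = 1/(2843412 + 848241) = 1/3691653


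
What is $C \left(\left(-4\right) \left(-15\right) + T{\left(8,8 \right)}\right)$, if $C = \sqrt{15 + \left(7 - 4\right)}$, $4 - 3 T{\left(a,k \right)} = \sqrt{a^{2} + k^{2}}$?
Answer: $-16 + 184 \sqrt{2} \approx 244.22$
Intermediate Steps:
$T{\left(a,k \right)} = \frac{4}{3} - \frac{\sqrt{a^{2} + k^{2}}}{3}$
$C = 3 \sqrt{2}$ ($C = \sqrt{15 + \left(7 - 4\right)} = \sqrt{15 + 3} = \sqrt{18} = 3 \sqrt{2} \approx 4.2426$)
$C \left(\left(-4\right) \left(-15\right) + T{\left(8,8 \right)}\right) = 3 \sqrt{2} \left(\left(-4\right) \left(-15\right) + \left(\frac{4}{3} - \frac{\sqrt{8^{2} + 8^{2}}}{3}\right)\right) = 3 \sqrt{2} \left(60 + \left(\frac{4}{3} - \frac{\sqrt{64 + 64}}{3}\right)\right) = 3 \sqrt{2} \left(60 + \left(\frac{4}{3} - \frac{\sqrt{128}}{3}\right)\right) = 3 \sqrt{2} \left(60 + \left(\frac{4}{3} - \frac{8 \sqrt{2}}{3}\right)\right) = 3 \sqrt{2} \left(\frac{184}{3} - \frac{8 \sqrt{2}}{3}\right)$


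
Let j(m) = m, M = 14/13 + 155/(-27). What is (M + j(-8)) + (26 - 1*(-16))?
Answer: 10297/351 ≈ 29.336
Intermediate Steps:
M = -1637/351 (M = 14*(1/13) + 155*(-1/27) = 14/13 - 155/27 = -1637/351 ≈ -4.6638)
(M + j(-8)) + (26 - 1*(-16)) = (-1637/351 - 8) + (26 - 1*(-16)) = -4445/351 + (26 + 16) = -4445/351 + 42 = 10297/351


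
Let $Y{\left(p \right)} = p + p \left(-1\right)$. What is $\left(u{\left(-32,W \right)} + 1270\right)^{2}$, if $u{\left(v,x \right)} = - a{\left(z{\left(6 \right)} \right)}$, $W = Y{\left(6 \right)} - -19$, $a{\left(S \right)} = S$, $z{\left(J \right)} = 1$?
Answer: $1610361$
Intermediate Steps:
$Y{\left(p \right)} = 0$ ($Y{\left(p \right)} = p - p = 0$)
$W = 19$ ($W = 0 - -19 = 0 + 19 = 19$)
$u{\left(v,x \right)} = -1$ ($u{\left(v,x \right)} = \left(-1\right) 1 = -1$)
$\left(u{\left(-32,W \right)} + 1270\right)^{2} = \left(-1 + 1270\right)^{2} = 1269^{2} = 1610361$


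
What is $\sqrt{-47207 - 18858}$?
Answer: $i \sqrt{66065} \approx 257.03 i$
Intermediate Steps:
$\sqrt{-47207 - 18858} = \sqrt{-66065} = i \sqrt{66065}$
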